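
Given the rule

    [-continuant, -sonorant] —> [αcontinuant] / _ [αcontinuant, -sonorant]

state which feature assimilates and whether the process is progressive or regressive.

regressive manner assimilation

The shared variable α links the value of [continuant] on the target to that of the neighbouring obstruent. [continuant] distinguishes stops from fricatives — a manner-of-articulation feature — so this is manner assimilation.
Since the environment is written after the underscore, the trigger follows the target; the direction is regressive.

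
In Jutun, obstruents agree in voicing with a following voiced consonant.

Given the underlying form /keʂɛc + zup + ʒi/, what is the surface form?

/c/ is a voiceless palatal stop. The following trigger /z/ is voiced, so /c/ must become voiced as well.
Changing only its voicing to voiced gives [ɟ] — the voiced palatal stop.
At the second juncture, /p/ likewise becomes [b] adjacent to /ʒ/.

[keʂɛɟzubʒi]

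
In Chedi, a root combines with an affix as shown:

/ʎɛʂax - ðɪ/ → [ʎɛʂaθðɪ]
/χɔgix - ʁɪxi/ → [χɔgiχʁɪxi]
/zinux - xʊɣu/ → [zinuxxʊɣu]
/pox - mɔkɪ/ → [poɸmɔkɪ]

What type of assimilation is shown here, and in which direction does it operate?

The segment that alternates is /x/, which surfaces as [θ] when adjacent to /ð/.
/x/ is velar while /ð/ is dental; the output [θ] is dental, matching the trigger — so the feature that spreads is place.
Manner and voice are unchanged, so the assimilation is partial, not total.
The other alternating forms pattern the same way: /x/ → [χ] before /ʁ/ (velar → uvular, matching uvular); /x/ → [ɸ] before /m/ (velar → bilabial, matching bilabial) — only place changes, and always toward the following segment.
No alternation appears in [zinuxxʊɣu]: there the adjacent consonants already agree in place (/x/ and /x/ are both velar), so this form is consistent with the same rule.
The trigger is the following segment, so the direction is regressive (anticipatory).

regressive place assimilation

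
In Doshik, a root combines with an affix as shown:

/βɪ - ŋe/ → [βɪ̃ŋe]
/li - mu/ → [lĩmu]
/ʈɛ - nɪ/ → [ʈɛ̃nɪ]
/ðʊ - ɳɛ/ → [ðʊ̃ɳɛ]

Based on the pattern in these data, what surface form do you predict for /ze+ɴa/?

[zẽɴa]

The data show regressive nasality assimilation (vowel nasalisation): /ɪ/ → [ɪ̃] before /ŋ/; /i/ → [ĩ] before /m/; /ɛ/ → [ɛ̃] before /n/; /ʊ/ → [ʊ̃] before /ɳ/ — a vowel is nasalised by an immediately following nasal consonant.
/e/ sits next to the nasal /ɴ/ and is therefore nasalised to [ẽ].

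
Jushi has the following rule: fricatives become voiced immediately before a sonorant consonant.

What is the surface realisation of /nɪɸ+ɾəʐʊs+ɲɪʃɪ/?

[nɪβɾəʐʊzɲɪʃɪ]

/ɸ/ is a voiceless bilabial fricative. The following trigger /ɾ/ is voiced, so /ɸ/ must become voiced as well.
A voiced bilabial fricative is [β], so the surface segment is [β].
At the second juncture, /s/ likewise becomes [z] adjacent to /ɲ/.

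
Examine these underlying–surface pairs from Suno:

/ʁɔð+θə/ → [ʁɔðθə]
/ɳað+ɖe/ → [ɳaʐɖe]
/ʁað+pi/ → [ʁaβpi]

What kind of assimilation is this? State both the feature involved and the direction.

Comparing underlying and surface forms, /ð/ → [ʐ] is the alternation; the neighbouring /ɖ/ is constant.
/ð/ is dental while /ɖ/ is retroflex; the output [ʐ] is retroflex, matching the trigger — so the feature that spreads is place.
Manner and voice are unchanged, so the assimilation is partial, not total.
The other alternating form patterns the same way: /ð/ → [β] before /p/ (dental → bilabial, matching bilabial) — only place changes, and always toward the following segment.
Nothing changes in [ʁɔðθə]: there the adjacent consonants already agree in place (/ð/ and /θ/ are both dental), so this form is consistent with the same rule.
The trigger is the following segment, so the direction is regressive (anticipatory).

regressive place assimilation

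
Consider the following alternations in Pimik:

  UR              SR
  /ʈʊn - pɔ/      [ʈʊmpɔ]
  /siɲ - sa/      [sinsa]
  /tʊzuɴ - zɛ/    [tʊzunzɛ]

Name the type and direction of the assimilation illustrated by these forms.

Comparing underlying and surface forms, /n/ → [m] is the alternation; the neighbouring /p/ is constant.
/n/ is alveolar while /p/ is bilabial; the output [m] is bilabial, matching the trigger — so the feature that spreads is place.
Manner and voice are unchanged, so the assimilation is partial, not total.
Checking the remaining alternations: /ɲ/ → [n] before /s/ (palatal → alveolar, matching alveolar); /ɴ/ → [n] before /z/ (uvular → alveolar, matching alveolar) — only place changes, and always toward the following segment.
Since the segment that changes precedes the conditioning segment, the assimilation is regressive.

regressive place assimilation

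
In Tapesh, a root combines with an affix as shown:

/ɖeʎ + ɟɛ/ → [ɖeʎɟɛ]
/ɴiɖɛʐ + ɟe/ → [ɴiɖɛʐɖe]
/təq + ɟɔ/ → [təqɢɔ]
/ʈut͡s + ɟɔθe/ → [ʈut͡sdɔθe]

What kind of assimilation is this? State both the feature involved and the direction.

progressive place assimilation

Underlying /ɟ/ is realised as [ɖ] next to /ʐ/; /ʐ/ itself does not change.
/ɟ/ is palatal while /ʐ/ is retroflex; the output [ɖ] is retroflex, matching the trigger — so the feature that spreads is place.
Manner and voice are unchanged, so the assimilation is partial, not total.
The same holds elsewhere in the data: /ɟ/ → [ɢ] after /q/ (palatal → uvular, matching uvular); /ɟ/ → [d] after /t͡s/ (palatal → alveolar, matching alveolar) — only place changes, and always toward the preceding segment.
Nothing changes in [ɖeʎɟɛ]: there the adjacent consonants already agree in place (/ɟ/ and /ʎ/ are both palatal), so this form is consistent with the same rule.
Since the segment that changes follows the conditioning segment, the assimilation is progressive.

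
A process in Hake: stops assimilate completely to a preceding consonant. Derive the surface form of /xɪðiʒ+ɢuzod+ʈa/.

/ɢ/ is the segment targeted by the rule; it sits immediately after /ʒ/, so it assimilates completely and surfaces as [ʒ].
At the second juncture, /ʈ/ likewise becomes [d] adjacent to /d/.

[xɪðiʒʒuzodda]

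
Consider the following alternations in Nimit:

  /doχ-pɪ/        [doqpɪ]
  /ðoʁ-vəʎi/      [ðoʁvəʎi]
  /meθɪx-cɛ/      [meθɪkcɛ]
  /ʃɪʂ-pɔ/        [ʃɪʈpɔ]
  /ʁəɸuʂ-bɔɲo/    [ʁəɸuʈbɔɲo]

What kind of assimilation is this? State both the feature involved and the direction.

Comparing underlying and surface forms, /χ/ → [q] is the alternation; the neighbouring /p/ is constant.
/χ/ is a fricative while /p/ is a stop; the output [q] is a stop, matching the trigger — so the feature that spreads is manner.
Place and voice are unchanged, so the assimilation is partial, not total.
The same holds elsewhere in the data: /x/ → [k] before /c/ (fricative → stop, matching a stop); /ʂ/ → [ʈ] before /p/ (fricative → stop, matching a stop); /ʂ/ → [ʈ] before /b/ (fricative → stop, matching a stop) — only manner changes, and always toward the following segment.
Nothing changes in [ðoʁvəʎi]: there the adjacent consonants already agree in manner (/ʁ/ and /v/ are both fricatives), so this form is consistent with the same rule.
The trigger is the following segment, so the direction is regressive (anticipatory).

regressive manner assimilation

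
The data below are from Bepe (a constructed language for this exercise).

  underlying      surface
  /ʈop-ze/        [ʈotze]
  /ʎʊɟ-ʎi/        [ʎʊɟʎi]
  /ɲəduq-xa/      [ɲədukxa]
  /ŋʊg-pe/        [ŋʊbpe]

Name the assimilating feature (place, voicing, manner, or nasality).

place

Underlying /p/ is realised as [t] next to /z/; /z/ itself does not change.
The change bilabial → alveolar matches the place of the following /z/, identifying this as place assimilation.
The same holds elsewhere in the data: /q/ → [k] before /x/ (uvular → velar, matching velar); /g/ → [b] before /p/ (velar → bilabial, matching bilabial) — only place changes, and always toward the following segment.
Nothing changes in [ʎʊɟʎi]: there the adjacent consonants already agree in place (/ɟ/ and /ʎ/ are both palatal), so this form is consistent with the same rule.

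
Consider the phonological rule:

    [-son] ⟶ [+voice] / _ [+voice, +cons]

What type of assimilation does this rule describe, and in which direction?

regressive voicing assimilation

The target ([-son], obstruents) acquires [+voice] next to a voiced consonant ([+voice, +cons]) — it takes on the voicing of its neighbour, so the feature that spreads is voicing.
Since the environment is written after the underscore, the trigger follows the target; the direction is regressive.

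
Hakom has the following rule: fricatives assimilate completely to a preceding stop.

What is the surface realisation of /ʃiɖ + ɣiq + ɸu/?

[ʃiɖɖiqqu]

/ɣ/ is the segment targeted by the rule; it sits immediately after /ɖ/, so it assimilates completely and surfaces as [ɖ].
The same rule applies at the second boundary: /ɸ/ → [q] next to /q/.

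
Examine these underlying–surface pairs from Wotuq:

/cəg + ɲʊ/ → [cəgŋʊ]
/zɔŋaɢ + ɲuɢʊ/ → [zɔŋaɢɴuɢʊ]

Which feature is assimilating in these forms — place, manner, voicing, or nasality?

place

The segment that alternates is /ɲ/, which surfaces as [ŋ] when adjacent to /g/.
/ɲ/ is palatal while /g/ is velar; the output [ŋ] is velar, matching the trigger — so the feature that spreads is place.
The same holds elsewhere in the data: /ɲ/ → [ɴ] after /ɢ/ (palatal → uvular, matching uvular) — only place changes, and always toward the preceding segment.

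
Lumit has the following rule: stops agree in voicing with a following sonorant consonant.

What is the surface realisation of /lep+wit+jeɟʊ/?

The rule targets /p/ (voiceless bilabial stop), which sits before the trigger /w/ (voiced).
The voiced bilabial stop is [b], so /p/ → [b].
At the second juncture, /t/ likewise becomes [d] adjacent to /j/.

[lebwidjeɟʊ]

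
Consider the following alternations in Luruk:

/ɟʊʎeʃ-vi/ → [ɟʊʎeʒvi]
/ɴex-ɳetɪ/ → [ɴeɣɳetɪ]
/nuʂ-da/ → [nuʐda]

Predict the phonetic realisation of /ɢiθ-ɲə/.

The data show regressive voicing assimilation: /ʃ/ → [ʒ] before /v/; /x/ → [ɣ] before /ɳ/; /ʂ/ → [ʐ] before /d/. In each pair only voicing changes, matching the following consonant, while place and manner stay constant.
The rule targets /θ/ (voiceless dental fricative), which sits before the trigger /ɲ/ (voiced).
A voiced dental fricative is [ð], so the surface segment is [ð].

[ɢiðɲə]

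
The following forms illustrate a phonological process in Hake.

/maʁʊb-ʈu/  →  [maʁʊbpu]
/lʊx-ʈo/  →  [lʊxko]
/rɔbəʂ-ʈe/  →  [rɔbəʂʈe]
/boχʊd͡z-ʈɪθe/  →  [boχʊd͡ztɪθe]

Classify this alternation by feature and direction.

Underlying /ʈ/ is realised as [p] next to /b/; /b/ itself does not change.
The change retroflex → bilabial matches the place of the preceding /b/, identifying this as place assimilation.
Manner and voice are unchanged, so the assimilation is partial, not total.
The same holds elsewhere in the data: /ʈ/ → [k] after /x/ (retroflex → velar, matching velar); /ʈ/ → [t] after /d͡z/ (retroflex → alveolar, matching alveolar) — only place changes, and always toward the preceding segment.
No alternation appears in [rɔbəʂʈe]: there the adjacent consonants already agree in place (/ʈ/ and /ʂ/ are both retroflex), so this form is consistent with the same rule.
The trigger is the preceding segment, so the direction is progressive (perseverative).

progressive place assimilation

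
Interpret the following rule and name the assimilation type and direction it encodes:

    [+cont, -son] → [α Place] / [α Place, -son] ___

progressive place assimilation

The rule copies the place features (abbreviated [Place]) from the environment onto the target, so the assimilating feature is place.
Since the environment is written before the underscore, the trigger precedes the target; the direction is progressive.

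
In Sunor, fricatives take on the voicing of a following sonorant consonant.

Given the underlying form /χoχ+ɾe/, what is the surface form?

/χ/ is a voiceless uvular fricative. The following trigger /ɾ/ is voiced, so /χ/ must become voiced as well.
A voiced uvular fricative is [ʁ], so the surface segment is [ʁ].

[χoʁɾe]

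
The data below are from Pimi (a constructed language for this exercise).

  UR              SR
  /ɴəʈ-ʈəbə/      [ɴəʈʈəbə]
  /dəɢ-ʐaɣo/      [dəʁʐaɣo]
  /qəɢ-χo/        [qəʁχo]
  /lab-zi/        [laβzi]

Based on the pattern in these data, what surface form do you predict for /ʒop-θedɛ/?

[ʒoɸθedɛ]

The data show regressive manner assimilation: /ɢ/ → [ʁ] before /ʐ/; /ɢ/ → [ʁ] before /χ/; /b/ → [β] before /z/. In each pair only manner changes, matching the following consonant, while place and voice stay constant.
Nothing changes in [ɴəʈʈəbə]: there the adjacent consonants already agree in manner (/ʈ/ and /ʈ/ are both stops), so this form is consistent with the same rule.
The rule targets /p/ (voiceless bilabial stop), which sits before the trigger /θ/ (fricative).
A voiceless bilabial fricative is [ɸ], so the surface segment is [ɸ].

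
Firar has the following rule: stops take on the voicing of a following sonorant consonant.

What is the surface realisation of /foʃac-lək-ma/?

The rule targets /c/ (voiceless palatal stop), which sits before the trigger /l/ (voiced).
A voiced palatal stop is [ɟ], so the surface segment is [ɟ].
At the second juncture, /k/ likewise becomes [g] adjacent to /m/.

[foʃaɟləgma]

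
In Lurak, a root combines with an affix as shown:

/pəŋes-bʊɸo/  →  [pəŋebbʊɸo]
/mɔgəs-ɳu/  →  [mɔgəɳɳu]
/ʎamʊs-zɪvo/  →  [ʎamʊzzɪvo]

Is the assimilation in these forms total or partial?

total assimilation

The segment that alternates is /s/, which surfaces as [b] when adjacent to /b/.
The output [b] is identical to the trigger /b/ — every feature (place, manner, voicing) has been copied — so this is total assimilation.
The remaining alternations confirm this: /s/ → [ɳ] before /ɳ/; /s/ → [z] before /z/ — in each case the output is a copy of the following consonant.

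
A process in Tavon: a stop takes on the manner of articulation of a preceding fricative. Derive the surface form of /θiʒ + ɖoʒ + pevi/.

[θiʒʐoʒɸevi]

/ɖ/ is a voiced retroflex stop. The preceding trigger /ʒ/ is a fricative, so /ɖ/ must become a fricative as well.
A voiced retroflex fricative is [ʐ], so the surface segment is [ʐ].
At the second juncture, /p/ likewise becomes [ɸ] adjacent to /ʒ/.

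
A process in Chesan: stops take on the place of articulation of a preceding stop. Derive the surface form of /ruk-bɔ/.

[rukgɔ]

/b/ is a voiced bilabial stop. The preceding trigger /k/ is velar, so /b/ must become velar as well.
The voiced velar stop is [g], so /b/ → [g].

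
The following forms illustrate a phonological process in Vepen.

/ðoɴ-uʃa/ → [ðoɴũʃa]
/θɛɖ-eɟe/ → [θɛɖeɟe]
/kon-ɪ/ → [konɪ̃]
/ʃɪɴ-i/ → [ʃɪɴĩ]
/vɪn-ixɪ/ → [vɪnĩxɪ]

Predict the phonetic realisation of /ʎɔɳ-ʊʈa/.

[ʎɔɳʊ̃ʈa]

The data show progressive nasality assimilation (vowel nasalisation): /u/ → [ũ] after /ɴ/; /ɪ/ → [ɪ̃] after /n/; /i/ → [ĩ] after /ɴ/; /i/ → [ĩ] after /n/ — a vowel is nasalised by an immediately preceding nasal consonant.
No change occurs in [θɛɖeɟe] because the vowel at the boundary is adjacent to an oral consonant, not a nasal (/e/ next to /ɖ/).
/ʊ/ sits next to the nasal /ɳ/ and is therefore nasalised to [ʊ̃].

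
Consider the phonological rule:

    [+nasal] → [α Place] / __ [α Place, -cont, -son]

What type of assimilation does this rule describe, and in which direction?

regressive place assimilation

The rule copies the place features (abbreviated [Place]) from the environment onto the target, so the assimilating feature is place.
The conditioning segment sits to the right of the focus bar, meaning the trigger follows the segment that changes — regressive assimilation.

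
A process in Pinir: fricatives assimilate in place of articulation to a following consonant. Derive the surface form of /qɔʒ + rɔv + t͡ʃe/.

[qɔzrɔʒt͡ʃe]

/ʒ/ is a voiced postalveolar fricative. The following trigger /r/ is alveolar, so /ʒ/ must become alveolar as well.
The voiced alveolar fricative is [z], so /ʒ/ → [z].
At the second juncture, /v/ likewise becomes [ʒ] adjacent to /t͡ʃ/.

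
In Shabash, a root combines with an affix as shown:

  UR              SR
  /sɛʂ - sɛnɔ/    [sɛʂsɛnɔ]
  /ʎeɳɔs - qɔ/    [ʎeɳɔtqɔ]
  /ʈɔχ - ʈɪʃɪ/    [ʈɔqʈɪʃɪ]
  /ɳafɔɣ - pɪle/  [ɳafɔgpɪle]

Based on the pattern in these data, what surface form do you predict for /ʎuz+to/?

The data show regressive manner assimilation: /s/ → [t] before /q/; /χ/ → [q] before /ʈ/; /ɣ/ → [g] before /p/. In each pair only manner changes, matching the following consonant, while place and voice stay constant.
Nothing changes in [sɛʂsɛnɔ]: there the adjacent consonants already agree in manner (/ʂ/ and /s/ are both fricatives), so this form is consistent with the same rule.
/z/ is a voiced alveolar fricative. The following trigger /t/ is a stop, so /z/ must become a stop as well.
A voiced alveolar stop is [d], so the surface segment is [d].

[ʎudto]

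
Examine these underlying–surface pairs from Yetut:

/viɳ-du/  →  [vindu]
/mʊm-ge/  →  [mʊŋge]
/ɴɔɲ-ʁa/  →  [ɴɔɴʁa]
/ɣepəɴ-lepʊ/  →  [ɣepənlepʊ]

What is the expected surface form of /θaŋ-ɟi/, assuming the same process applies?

[θaɲɟi]

The data show regressive place assimilation: /ɳ/ → [n] before /d/; /m/ → [ŋ] before /g/; /ɲ/ → [ɴ] before /ʁ/; /ɴ/ → [n] before /l/. In each pair only place changes, matching the following consonant, while manner and voice stay constant.
The rule targets /ŋ/ (voiced velar nasal), which sits before the trigger /ɟ/ (palatal).
Changing only its place to palatal gives [ɲ] — the voiced palatal nasal.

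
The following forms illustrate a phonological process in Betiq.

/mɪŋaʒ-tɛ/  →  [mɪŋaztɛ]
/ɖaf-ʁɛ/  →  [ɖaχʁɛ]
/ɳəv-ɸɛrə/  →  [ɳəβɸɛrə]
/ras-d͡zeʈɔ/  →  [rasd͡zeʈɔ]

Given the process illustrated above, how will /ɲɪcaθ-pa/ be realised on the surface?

[ɲɪcaɸpa]

The data show regressive place assimilation: /ʒ/ → [z] before /t/; /f/ → [χ] before /ʁ/; /v/ → [β] before /ɸ/. In each pair only place changes, matching the following consonant, while manner and voice stay constant.
No alternation appears in [rasd͡zeʈɔ]: there the adjacent consonants already agree in place (/s/ and /d͡z/ are both alveolar), so this form is consistent with the same rule.
/θ/ is a voiceless dental fricative. The following trigger /p/ is bilabial, so /θ/ must become bilabial as well.
The voiceless bilabial fricative is [ɸ], so /θ/ → [ɸ].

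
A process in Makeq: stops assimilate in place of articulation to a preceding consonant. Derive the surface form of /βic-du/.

The rule targets /d/ (voiced alveolar stop), which sits after the trigger /c/ (palatal).
A voiced palatal stop is [ɟ], so the surface segment is [ɟ].

[βicɟu]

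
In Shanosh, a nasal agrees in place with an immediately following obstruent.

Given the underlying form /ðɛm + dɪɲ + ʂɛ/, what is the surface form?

The rule targets /m/ (voiced bilabial nasal), which sits before the trigger /d/ (alveolar).
The voiced alveolar nasal is [n], so /m/ → [n].
The same rule applies at the second boundary: /ɲ/ → [ɳ] next to /ʂ/.

[ðɛndɪɳʂɛ]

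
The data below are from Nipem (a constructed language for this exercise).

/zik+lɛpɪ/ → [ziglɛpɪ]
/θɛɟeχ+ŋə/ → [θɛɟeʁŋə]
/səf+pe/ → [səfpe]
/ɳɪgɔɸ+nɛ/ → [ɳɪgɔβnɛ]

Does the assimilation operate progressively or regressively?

Underlying /k/ is realised as [g] next to /l/; /l/ itself does not change.
The change voiceless → voiced matches the voicing of the following /l/, identifying this as voicing assimilation.
The same holds elsewhere in the data: /χ/ → [ʁ] before /ŋ/ (voiceless → voiced, matching voiced); /ɸ/ → [β] before /n/ (voiceless → voiced, matching voiced) — only voicing changes, and always toward the following segment.
Nothing changes in [səfpe]: there the adjacent consonants already agree in voicing (/f/ and /p/ are both voiceless), so this form is consistent with the same rule.
Since the segment that changes precedes the conditioning segment, the assimilation is regressive.

regressive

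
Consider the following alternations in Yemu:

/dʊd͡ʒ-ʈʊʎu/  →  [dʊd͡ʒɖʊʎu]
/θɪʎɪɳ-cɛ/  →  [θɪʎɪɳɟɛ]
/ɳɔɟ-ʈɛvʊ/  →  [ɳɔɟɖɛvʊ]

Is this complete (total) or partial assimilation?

Underlying /ʈ/ is realised as [ɖ] next to /d͡ʒ/; /d͡ʒ/ itself does not change.
The change voiceless → voiced matches the voicing of the preceding /d͡ʒ/, identifying this as voicing assimilation.
Place and manner are unchanged, so the assimilation is partial, not total.
The same holds elsewhere in the data: /c/ → [ɟ] after /ɳ/ (voiceless → voiced, matching voiced); /ʈ/ → [ɖ] after /ɟ/ (voiceless → voiced, matching voiced) — only voicing changes, and always toward the preceding segment.

partial assimilation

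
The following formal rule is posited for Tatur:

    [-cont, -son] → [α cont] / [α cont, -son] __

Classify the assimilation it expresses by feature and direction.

The shared variable α links the value of [cont] on the target to that of the neighbouring obstruent. [cont] distinguishes stops from fricatives — a manner-of-articulation feature — so this is manner assimilation.
The conditioning segment sits to the left of the focus bar, meaning the trigger precedes the segment that changes — progressive assimilation.

progressive manner assimilation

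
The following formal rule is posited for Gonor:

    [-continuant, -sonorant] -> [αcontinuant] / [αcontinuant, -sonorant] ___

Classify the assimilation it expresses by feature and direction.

progressive manner assimilation

The rule copies [continuant] (continuancy) from the environment onto the target stops; since [±continuant] encodes the stop/fricative manner contrast, the assimilating dimension is manner.
The conditioning segment sits to the left of the focus bar, meaning the trigger precedes the segment that changes — progressive assimilation.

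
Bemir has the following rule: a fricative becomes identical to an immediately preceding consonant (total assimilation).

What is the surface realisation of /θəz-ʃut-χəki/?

[θəzzuttəki]

/ʃ/ is the segment targeted by the rule; it sits immediately after /z/, so it assimilates completely and surfaces as [z].
The same rule applies at the second boundary: /χ/ → [t] next to /t/.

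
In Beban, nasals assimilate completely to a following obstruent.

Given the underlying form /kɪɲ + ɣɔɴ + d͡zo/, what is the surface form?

/ɲ/ is the segment targeted by the rule; it sits immediately before /ɣ/, so it assimilates completely and surfaces as [ɣ].
At the second juncture, /ɴ/ likewise becomes [d͡z] adjacent to /d͡z/.

[kɪɣɣɔd͡zd͡zo]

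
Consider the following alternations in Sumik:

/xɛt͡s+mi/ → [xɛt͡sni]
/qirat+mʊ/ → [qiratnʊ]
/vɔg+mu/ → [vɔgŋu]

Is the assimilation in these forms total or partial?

Underlying /m/ is realised as [n] next to /t͡s/; /t͡s/ itself does not change.
/m/ is bilabial while /t͡s/ is alveolar; the output [n] is alveolar, matching the trigger — so the feature that spreads is place.
Manner and voice are unchanged, so the assimilation is partial, not total.
The same holds elsewhere in the data: /m/ → [n] after /t/ (bilabial → alveolar, matching alveolar); /m/ → [ŋ] after /g/ (bilabial → velar, matching velar) — only place changes, and always toward the preceding segment.

partial assimilation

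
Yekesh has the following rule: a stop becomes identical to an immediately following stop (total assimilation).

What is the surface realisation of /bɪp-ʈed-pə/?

/p/ is the segment targeted by the rule; it sits immediately before /ʈ/, so it assimilates completely and surfaces as [ʈ].
The same rule applies at the second boundary: /d/ → [p] next to /p/.

[bɪʈʈeppə]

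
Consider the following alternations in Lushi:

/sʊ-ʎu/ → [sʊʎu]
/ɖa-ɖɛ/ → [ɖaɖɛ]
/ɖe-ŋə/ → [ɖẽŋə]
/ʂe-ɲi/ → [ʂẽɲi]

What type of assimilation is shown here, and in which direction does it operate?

regressive nasality assimilation (vowel nasalisation)

The vowel /e/ surfaces as nasalised [ẽ] next to the following nasal /ŋ/ — it has acquired the [+nasal] feature of its neighbour.
Likewise in the remaining data: /e/ → [ẽ] before /ɲ/ — each time a vowel is nasalised next to a following nasal.
No change occurs in [sʊʎu], [ɖaɖɛ] because the vowel at the boundary is adjacent to an oral consonant, not a nasal (/ʊ/ next to /ʎ/; /a/ next to /ɖ/).
Because the conditioning nasal is to the right of the vowel that changes, the process is regressive (anticipatory).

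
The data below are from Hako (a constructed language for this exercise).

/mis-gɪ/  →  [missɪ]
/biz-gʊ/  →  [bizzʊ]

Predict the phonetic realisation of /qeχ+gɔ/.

[qeχχɔ]

The data show progressive total assimilation (/g/ → [s] after /s/; /g/ → [z] after /z/): in every case the target segment becomes identical to its preceding neighbour, copying more than a single feature.
/g/ is the segment targeted by the rule; it sits immediately after /χ/, so it assimilates completely and surfaces as [χ].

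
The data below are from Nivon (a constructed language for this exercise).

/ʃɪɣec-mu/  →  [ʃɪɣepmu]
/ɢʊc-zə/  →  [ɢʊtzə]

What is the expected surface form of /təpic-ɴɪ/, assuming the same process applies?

[təpiqɴɪ]

The data show regressive place assimilation: /c/ → [p] before /m/; /c/ → [t] before /z/. In each pair only place changes, matching the following consonant, while manner and voice stay constant.
The rule targets /c/ (voiceless palatal stop), which sits before the trigger /ɴ/ (uvular).
Changing only its place to uvular gives [q] — the voiceless uvular stop.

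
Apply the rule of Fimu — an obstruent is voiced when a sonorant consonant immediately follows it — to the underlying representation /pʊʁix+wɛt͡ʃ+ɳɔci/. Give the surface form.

[pʊʁiɣwɛd͡ʒɳɔci]

/x/ is a voiceless velar fricative. The following trigger /w/ is voiced, so /x/ must become voiced as well.
Changing only its voicing to voiced gives [ɣ] — the voiced velar fricative.
At the second juncture, /t͡ʃ/ likewise becomes [d͡ʒ] adjacent to /ɳ/.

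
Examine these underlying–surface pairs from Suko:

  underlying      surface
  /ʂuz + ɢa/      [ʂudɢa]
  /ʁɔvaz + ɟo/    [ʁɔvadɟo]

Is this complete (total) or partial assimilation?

The segment that alternates is /z/, which surfaces as [d] when adjacent to /ɢ/.
/z/ is a fricative while /ɢ/ is a stop; the output [d] is a stop, matching the trigger — so the feature that spreads is manner.
Place and voice are unchanged, so the assimilation is partial, not total.
The other alternating form patterns the same way: /z/ → [d] before /ɟ/ (fricative → stop, matching a stop) — only manner changes, and always toward the following segment.

partial assimilation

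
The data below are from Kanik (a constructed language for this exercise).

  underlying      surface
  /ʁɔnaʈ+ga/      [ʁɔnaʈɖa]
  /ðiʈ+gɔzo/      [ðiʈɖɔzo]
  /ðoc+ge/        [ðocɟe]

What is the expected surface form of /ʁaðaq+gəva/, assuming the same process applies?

[ʁaðaqɢəva]

The data show progressive place assimilation: /g/ → [ɖ] after /ʈ/; /g/ → [ɟ] after /c/. In each pair only place changes, matching the preceding consonant, while manner and voice stay constant.
The rule targets /g/ (voiced velar stop), which sits after the trigger /q/ (uvular).
A voiced uvular stop is [ɢ], so the surface segment is [ɢ].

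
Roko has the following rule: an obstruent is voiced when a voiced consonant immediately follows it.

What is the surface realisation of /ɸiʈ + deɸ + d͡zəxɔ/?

[ɸiɖdeβd͡zəxɔ]

/ʈ/ is a voiceless retroflex stop. The following trigger /d/ is voiced, so /ʈ/ must become voiced as well.
A voiced retroflex stop is [ɖ], so the surface segment is [ɖ].
At the second juncture, /ɸ/ likewise becomes [β] adjacent to /d͡z/.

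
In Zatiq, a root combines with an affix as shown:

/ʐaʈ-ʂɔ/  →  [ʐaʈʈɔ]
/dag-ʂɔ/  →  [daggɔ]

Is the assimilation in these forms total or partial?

total assimilation

Underlying /ʂ/ is realised as [g] next to /g/; /g/ itself does not change.
The output [g] is identical to the trigger /g/ — every feature (place, manner, voicing) has been copied — so this is total assimilation.
The other form behaves the same way: /ʂ/ → [ʈ] after /ʈ/ — in each case the output is a copy of the preceding consonant.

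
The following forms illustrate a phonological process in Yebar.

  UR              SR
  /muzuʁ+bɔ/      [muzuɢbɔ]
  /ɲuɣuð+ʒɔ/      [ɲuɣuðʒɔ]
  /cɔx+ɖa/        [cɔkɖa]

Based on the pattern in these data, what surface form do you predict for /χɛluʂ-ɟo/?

The data show regressive manner assimilation: /ʁ/ → [ɢ] before /b/; /x/ → [k] before /ɖ/. In each pair only manner changes, matching the following consonant, while place and voice stay constant.
No alternation appears in [ɲuɣuðʒɔ]: there the adjacent consonants already agree in manner (/ð/ and /ʒ/ are both fricatives), so this form is consistent with the same rule.
The rule targets /ʂ/ (voiceless retroflex fricative), which sits before the trigger /ɟ/ (stop).
Changing only its manner to stop gives [ʈ] — the voiceless retroflex stop.

[χɛluʈɟo]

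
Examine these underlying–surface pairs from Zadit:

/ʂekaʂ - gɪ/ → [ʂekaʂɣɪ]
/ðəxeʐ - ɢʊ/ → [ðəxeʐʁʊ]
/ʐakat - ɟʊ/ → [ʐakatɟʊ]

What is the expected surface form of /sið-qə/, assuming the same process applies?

The data show progressive manner assimilation: /g/ → [ɣ] after /ʂ/; /ɢ/ → [ʁ] after /ʐ/. In each pair only manner changes, matching the preceding consonant, while place and voice stay constant.
No alternation appears in [ʐakatɟʊ]: there the adjacent consonants already agree in manner (/ɟ/ and /t/ are both stops), so this form is consistent with the same rule.
/q/ is a voiceless uvular stop. The preceding trigger /ð/ is a fricative, so /q/ must become a fricative as well.
The voiceless uvular fricative is [χ], so /q/ → [χ].

[siðχə]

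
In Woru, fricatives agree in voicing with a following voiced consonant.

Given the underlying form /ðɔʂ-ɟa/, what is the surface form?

/ʂ/ is a voiceless retroflex fricative. The following trigger /ɟ/ is voiced, so /ʂ/ must become voiced as well.
The voiced retroflex fricative is [ʐ], so /ʂ/ → [ʐ].

[ðɔʐɟa]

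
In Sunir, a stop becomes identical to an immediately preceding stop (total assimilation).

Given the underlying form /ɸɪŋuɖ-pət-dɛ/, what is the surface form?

[ɸɪŋuɖɖəttɛ]

/p/ is the segment targeted by the rule; it sits immediately after /ɖ/, so it assimilates completely and surfaces as [ɖ].
At the second juncture, /d/ likewise becomes [t] adjacent to /t/.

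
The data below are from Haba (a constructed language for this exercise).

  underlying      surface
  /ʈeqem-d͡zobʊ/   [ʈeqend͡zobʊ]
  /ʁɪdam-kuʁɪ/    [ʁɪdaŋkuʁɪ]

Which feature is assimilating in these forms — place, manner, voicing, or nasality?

Comparing underlying and surface forms, /m/ → [n] is the alternation; the neighbouring /d͡z/ is constant.
/m/ is bilabial while /d͡z/ is alveolar; the output [n] is alveolar, matching the trigger — so the feature that spreads is place.
The same holds elsewhere in the data: /m/ → [ŋ] before /k/ (bilabial → velar, matching velar) — only place changes, and always toward the following segment.

place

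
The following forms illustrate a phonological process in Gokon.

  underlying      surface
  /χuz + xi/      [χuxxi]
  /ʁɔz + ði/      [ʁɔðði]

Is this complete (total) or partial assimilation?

The segment that alternates is /z/, which surfaces as [x] when adjacent to /x/.
The output [x] is identical to the trigger /x/ — every feature (place, manner, voicing) has been copied — so this is total assimilation.
The remaining alternation confirms this: /z/ → [ð] before /ð/ — in each case the output is a copy of the following consonant.

total assimilation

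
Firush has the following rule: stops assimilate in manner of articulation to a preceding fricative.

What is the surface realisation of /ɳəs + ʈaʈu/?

[ɳəsʂaʈu]

The rule targets /ʈ/ (voiceless retroflex stop), which sits after the trigger /s/ (fricative).
A voiceless retroflex fricative is [ʂ], so the surface segment is [ʂ].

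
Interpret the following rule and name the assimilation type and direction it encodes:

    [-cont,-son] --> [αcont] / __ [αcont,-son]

The rule copies [cont] (continuancy) from the environment onto the target stops; since [±cont] encodes the stop/fricative manner contrast, the assimilating dimension is manner.
Since the environment is written after the underscore, the trigger follows the target; the direction is regressive.

regressive manner assimilation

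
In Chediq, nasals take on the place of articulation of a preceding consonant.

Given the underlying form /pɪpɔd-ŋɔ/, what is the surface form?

The rule targets /ŋ/ (voiced velar nasal), which sits after the trigger /d/ (alveolar).
Changing only its place to alveolar gives [n] — the voiced alveolar nasal.

[pɪpɔdnɔ]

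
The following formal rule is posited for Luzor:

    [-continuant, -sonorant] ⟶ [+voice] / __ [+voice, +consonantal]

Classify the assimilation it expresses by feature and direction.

regressive voicing assimilation

The target ([-continuant, -sonorant], stops) acquires [+voice] next to a voiced consonant ([+voice, +consonantal]) — it takes on the voicing of its neighbour, so the feature that spreads is voicing.
The conditioning segment sits to the right of the focus bar, meaning the trigger follows the segment that changes — regressive assimilation.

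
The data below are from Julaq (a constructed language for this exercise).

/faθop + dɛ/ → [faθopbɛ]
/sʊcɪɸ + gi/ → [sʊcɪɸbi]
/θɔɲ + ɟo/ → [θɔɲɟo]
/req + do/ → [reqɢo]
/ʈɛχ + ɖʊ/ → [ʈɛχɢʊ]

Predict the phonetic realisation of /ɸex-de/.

[ɸexge]

The data show progressive place assimilation: /d/ → [b] after /p/; /g/ → [b] after /ɸ/; /d/ → [ɢ] after /q/; /ɖ/ → [ɢ] after /χ/. In each pair only place changes, matching the preceding consonant, while manner and voice stay constant.
Nothing changes in [θɔɲɟo]: there the adjacent consonants already agree in place (/ɟ/ and /ɲ/ are both palatal), so this form is consistent with the same rule.
/d/ is a voiced alveolar stop. The preceding trigger /x/ is velar, so /d/ must become velar as well.
The voiced velar stop is [g], so /d/ → [g].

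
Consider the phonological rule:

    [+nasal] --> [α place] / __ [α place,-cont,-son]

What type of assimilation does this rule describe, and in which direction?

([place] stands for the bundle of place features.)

regressive place assimilation

The shared variable α links the value of the place features (abbreviated [place]) on the target to the same value on the neighbouring segment, so place is the feature that assimilates.
The conditioning segment sits to the right of the focus bar, meaning the trigger follows the segment that changes — regressive assimilation.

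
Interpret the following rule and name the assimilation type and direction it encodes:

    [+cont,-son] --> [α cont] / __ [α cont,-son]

regressive manner assimilation

The shared variable α links the value of [cont] on the target to that of the neighbouring obstruent. [cont] distinguishes stops from fricatives — a manner-of-articulation feature — so this is manner assimilation.
Since the environment is written after the underscore, the trigger follows the target; the direction is regressive.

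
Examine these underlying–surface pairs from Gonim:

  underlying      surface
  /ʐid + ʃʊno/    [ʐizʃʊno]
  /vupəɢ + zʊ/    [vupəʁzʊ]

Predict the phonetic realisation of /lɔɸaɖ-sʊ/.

The data show regressive manner assimilation: /d/ → [z] before /ʃ/; /ɢ/ → [ʁ] before /z/. In each pair only manner changes, matching the following consonant, while place and voice stay constant.
The rule targets /ɖ/ (voiced retroflex stop), which sits before the trigger /s/ (fricative).
Changing only its manner to fricative gives [ʐ] — the voiced retroflex fricative.

[lɔɸaʐsʊ]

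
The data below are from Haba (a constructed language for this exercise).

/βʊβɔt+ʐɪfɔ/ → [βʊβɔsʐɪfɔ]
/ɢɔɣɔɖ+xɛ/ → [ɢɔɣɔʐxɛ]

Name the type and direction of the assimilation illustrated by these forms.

Comparing underlying and surface forms, /t/ → [s] is the alternation; the neighbouring /ʐ/ is constant.
The change stop → fricative matches the manner of the following /ʐ/, identifying this as manner assimilation.
Place and voice are unchanged, so the assimilation is partial, not total.
The same holds elsewhere in the data: /ɖ/ → [ʐ] before /x/ (stop → fricative, matching a fricative) — only manner changes, and always toward the following segment.
Since the segment that changes precedes the conditioning segment, the assimilation is regressive.

regressive manner assimilation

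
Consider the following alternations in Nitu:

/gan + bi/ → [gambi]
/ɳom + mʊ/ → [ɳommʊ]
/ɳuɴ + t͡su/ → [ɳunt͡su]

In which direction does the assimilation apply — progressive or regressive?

regressive

Underlying /n/ is realised as [m] next to /b/; /b/ itself does not change.
The change alveolar → bilabial matches the place of the following /b/, identifying this as place assimilation.
Checking the remaining alternation: /ɴ/ → [n] before /t͡s/ (uvular → alveolar, matching alveolar) — only place changes, and always toward the following segment.
Nothing changes in [ɳommʊ]: there the adjacent consonants already agree in place (/m/ and /m/ are both bilabial), so this form is consistent with the same rule.
The trigger is the following segment, so the direction is regressive (anticipatory).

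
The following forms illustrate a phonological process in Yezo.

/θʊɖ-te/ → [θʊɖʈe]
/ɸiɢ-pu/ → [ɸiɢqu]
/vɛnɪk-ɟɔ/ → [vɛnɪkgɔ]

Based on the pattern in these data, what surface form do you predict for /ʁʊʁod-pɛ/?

[ʁʊʁodtɛ]

The data show progressive place assimilation: /t/ → [ʈ] after /ɖ/; /p/ → [q] after /ɢ/; /ɟ/ → [g] after /k/. In each pair only place changes, matching the preceding consonant, while manner and voice stay constant.
/p/ is a voiceless bilabial stop. The preceding trigger /d/ is alveolar, so /p/ must become alveolar as well.
A voiceless alveolar stop is [t], so the surface segment is [t].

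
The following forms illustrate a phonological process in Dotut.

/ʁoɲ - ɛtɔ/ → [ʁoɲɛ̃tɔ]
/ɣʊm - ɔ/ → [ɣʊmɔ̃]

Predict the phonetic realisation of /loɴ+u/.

The data show progressive nasality assimilation (vowel nasalisation): /ɛ/ → [ɛ̃] after /ɲ/; /ɔ/ → [ɔ̃] after /m/ — a vowel is nasalised by an immediately preceding nasal consonant.
/u/ sits next to the nasal /ɴ/ and is therefore nasalised to [ũ].

[loɴũ]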